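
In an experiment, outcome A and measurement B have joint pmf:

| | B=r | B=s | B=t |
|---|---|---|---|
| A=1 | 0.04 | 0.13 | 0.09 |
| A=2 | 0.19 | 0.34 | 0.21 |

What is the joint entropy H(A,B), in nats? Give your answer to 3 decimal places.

H(A,B) = −Σ p(x,y)·ln p(x,y) over all 6 cells.
  cell (1,r): −0.04·ln0.04 = 0.1288
  cell (1,s): −0.13·ln0.13 = 0.2652
  cell (1,t): −0.09·ln0.09 = 0.2167
  cell (2,r): −0.19·ln0.19 = 0.3155
  cell (2,s): −0.34·ln0.34 = 0.3668
  cell (2,t): −0.21·ln0.21 = 0.3277
Sum = 1.621 nats.

1.621 nats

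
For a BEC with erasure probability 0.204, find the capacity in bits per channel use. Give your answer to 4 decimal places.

0.7960 bits

Binary erasure channel: capacity C = 1 − ε.
C = 1 − 0.204 = 0.7960 bits per channel use.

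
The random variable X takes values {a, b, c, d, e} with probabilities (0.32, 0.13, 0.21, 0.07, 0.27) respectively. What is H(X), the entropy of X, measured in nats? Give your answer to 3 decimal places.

1.497 nats

H(X) = −Σ p·ln p.
  −(0.32)·ln(0.32) = 0.3646
  −(0.13)·ln(0.13) = 0.2652
  −(0.21)·ln(0.21) = 0.3277
  −(0.07)·ln(0.07) = 0.1861
  −(0.27)·ln(0.27) = 0.3535
Sum: 0.3646 + 0.2652 + 0.3277 + 0.1861 + 0.3535 = 1.497 nats.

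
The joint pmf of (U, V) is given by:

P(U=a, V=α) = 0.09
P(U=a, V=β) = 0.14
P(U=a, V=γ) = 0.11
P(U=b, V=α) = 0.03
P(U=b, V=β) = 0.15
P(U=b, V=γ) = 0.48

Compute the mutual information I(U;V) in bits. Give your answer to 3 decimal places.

0.128 bits

Marginals: p(U) = (0.3400, 0.6600), p(V) = (0.1200, 0.2900, 0.5900).
I(U;V) = Σ p(x,y)·log₂[p(x,y)/(p(x)p(y))].
  (a,α): 0.09·log₂(2.2059) = 0.1027
  (a,β): 0.14·log₂(1.4199) = 0.0708
  (a,γ): 0.11·log₂(0.5484) = -0.0953
  (b,α): 0.03·log₂(0.3788) = -0.0420
  (b,β): 0.15·log₂(0.7837) = -0.0527
  (b,γ): 0.48·log₂(1.2327) = 0.1449
Sum = 0.128 bits.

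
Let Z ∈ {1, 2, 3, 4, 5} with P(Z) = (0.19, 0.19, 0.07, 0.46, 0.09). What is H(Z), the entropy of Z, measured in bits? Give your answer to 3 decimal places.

2.007 bits

H(Z) = −Σ p·log₂ p.
  −(0.19)·log₂(0.19) = 0.4552
  −(0.19)·log₂(0.19) = 0.4552
  −(0.07)·log₂(0.07) = 0.2686
  −(0.46)·log₂(0.46) = 0.5153
  −(0.09)·log₂(0.09) = 0.3127
Sum: 0.4552 + 0.4552 + 0.2686 + 0.5153 + 0.3127 = 2.007 bits.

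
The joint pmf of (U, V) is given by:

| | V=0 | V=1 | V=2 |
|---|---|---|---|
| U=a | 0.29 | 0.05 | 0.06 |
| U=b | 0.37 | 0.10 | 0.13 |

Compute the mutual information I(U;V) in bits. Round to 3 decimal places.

Marginals: p(U) = (0.4000, 0.6000), p(V) = (0.6600, 0.1500, 0.1900).
I(U;V) = H(U) + H(V) − H(U,V).
H(U) = 0.9710, H(V) = 1.2614, H(U,V) = 2.2231.
I(U;V) = 0.9710 + 1.2614 − 2.2231 = 0.009 bits.

0.009 bits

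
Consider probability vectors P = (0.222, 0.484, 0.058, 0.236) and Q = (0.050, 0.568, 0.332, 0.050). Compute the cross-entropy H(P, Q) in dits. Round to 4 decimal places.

H(P,Q) = −Σ p·log₁₀ q.
  −0.222·log₁₀(0.050) = 0.28883
  −0.484·log₁₀(0.568) = 0.11890
  −0.058·log₁₀(0.332) = 0.02777
  −0.236·log₁₀(0.050) = 0.30704
H(P,Q) = 0.7425 dits.

0.7425 dits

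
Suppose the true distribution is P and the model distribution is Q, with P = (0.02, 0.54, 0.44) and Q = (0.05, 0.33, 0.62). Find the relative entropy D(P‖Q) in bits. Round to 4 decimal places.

D(P‖Q) = Σ p·log₂(p/q).
  0.02·log₂(0.02/0.05) = -0.02644
  0.54·log₂(0.54/0.33) = 0.38367
  0.44·log₂(0.44/0.62) = -0.21770
D(P‖Q) = 0.1395 bits.

0.1395 bits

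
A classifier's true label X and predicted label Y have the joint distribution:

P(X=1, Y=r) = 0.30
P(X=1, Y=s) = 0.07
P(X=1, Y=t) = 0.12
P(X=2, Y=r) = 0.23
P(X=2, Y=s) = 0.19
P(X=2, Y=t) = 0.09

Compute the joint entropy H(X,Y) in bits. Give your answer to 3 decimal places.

2.412 bits

H(X,Y) = −Σ p(x,y)·log₂ p(x,y) over all 6 cells.
  cell (1,r): −0.30·log₂0.30 = 0.5211
  cell (1,s): −0.07·log₂0.07 = 0.2686
  cell (1,t): −0.12·log₂0.12 = 0.3671
  cell (2,r): −0.23·log₂0.23 = 0.4877
  cell (2,s): −0.19·log₂0.19 = 0.4552
  cell (2,t): −0.09·log₂0.09 = 0.3127
Sum = 2.412 bits.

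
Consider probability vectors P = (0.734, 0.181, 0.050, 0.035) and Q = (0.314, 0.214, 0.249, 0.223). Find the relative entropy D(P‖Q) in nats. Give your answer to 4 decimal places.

0.4479 nats

D(P‖Q) = Σ p·ln(p/q).
  0.734·ln(0.734/0.314) = 0.62325
  0.181·ln(0.181/0.214) = -0.03031
  0.050·ln(0.050/0.249) = -0.08027
  0.035·ln(0.035/0.223) = -0.06481
D(P‖Q) = 0.4479 nats.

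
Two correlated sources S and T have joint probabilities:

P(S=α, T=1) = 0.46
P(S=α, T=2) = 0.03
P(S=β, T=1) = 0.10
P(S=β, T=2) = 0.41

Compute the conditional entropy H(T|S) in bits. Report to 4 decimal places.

Chain rule: H(T|S) = H(S,T) − H(S).
Marginals: p(S) = (0.4900, 0.5100), p(T) = (0.5600, 0.4400).
H(S,T) = 1.5267 bits; H(S) = 0.9997 bits.
H(T|S) = 1.5267 − 0.9997 = 0.5270 bits.

0.5270 bits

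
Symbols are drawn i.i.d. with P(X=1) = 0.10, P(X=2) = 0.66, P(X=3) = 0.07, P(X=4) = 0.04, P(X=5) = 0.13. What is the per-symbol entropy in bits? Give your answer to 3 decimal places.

1.565 bits

H(X) = −Σ p·log₂ p.
  −(0.10)·log₂(0.10) = 0.3322
  −(0.66)·log₂(0.66) = 0.3956
  −(0.07)·log₂(0.07) = 0.2686
  −(0.04)·log₂(0.04) = 0.1858
  −(0.13)·log₂(0.13) = 0.3826
Sum: 0.3322 + 0.3956 + 0.2686 + 0.1858 + 0.3826 = 1.565 bits.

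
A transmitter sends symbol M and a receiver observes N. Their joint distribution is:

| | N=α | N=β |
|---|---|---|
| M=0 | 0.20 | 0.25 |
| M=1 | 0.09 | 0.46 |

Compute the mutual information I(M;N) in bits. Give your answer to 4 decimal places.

0.0691 bits

Marginals: p(M) = (0.4500, 0.5500), p(N) = (0.2900, 0.7100).
I(M;N) = Σ p(x,y)·log₂[p(x,y)/(p(x)p(y))].
  (0,α): 0.20·log₂(1.5326) = 0.12319
  (0,β): 0.25·log₂(0.7825) = -0.08847
  (1,α): 0.09·log₂(0.5643) = -0.07430
  (1,β): 0.46·log₂(1.1780) = 0.10870
Sum = 0.0691 bits.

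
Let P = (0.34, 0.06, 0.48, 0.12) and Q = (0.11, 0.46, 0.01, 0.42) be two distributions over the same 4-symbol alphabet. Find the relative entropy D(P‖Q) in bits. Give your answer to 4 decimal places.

2.8411 bits

D(P‖Q) = Σ p·log₂(p/q).
  0.34·log₂(0.34/0.11) = 0.55353
  0.06·log₂(0.06/0.46) = -0.17632
  0.48·log₂(0.48/0.01) = 2.68078
  0.12·log₂(0.12/0.42) = -0.21688
D(P‖Q) = 2.8411 bits.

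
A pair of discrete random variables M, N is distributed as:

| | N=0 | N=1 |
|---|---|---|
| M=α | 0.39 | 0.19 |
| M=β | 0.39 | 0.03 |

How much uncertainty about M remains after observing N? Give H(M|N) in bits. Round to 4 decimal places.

Chain rule: H(M|N) = H(M,N) − H(N).
Marginals: p(M) = (0.5800, 0.4200), p(N) = (0.7800, 0.2200).
H(M,N) = 1.6666 bits; H(N) = 0.7602 bits.
H(M|N) = 1.6666 − 0.7602 = 0.9064 bits.

0.9064 bits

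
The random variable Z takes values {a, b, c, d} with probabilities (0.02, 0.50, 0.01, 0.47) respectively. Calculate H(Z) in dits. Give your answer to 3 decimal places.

0.359 dits

H(Z) = −Σ p·log₁₀ p.
  −(0.02)·log₁₀(0.02) = 0.0340
  −(0.50)·log₁₀(0.50) = 0.1505
  −(0.01)·log₁₀(0.01) = 0.0200
  −(0.47)·log₁₀(0.47) = 0.1541
Sum: 0.0340 + 0.1505 + 0.0200 + 0.1541 = 0.359 dits.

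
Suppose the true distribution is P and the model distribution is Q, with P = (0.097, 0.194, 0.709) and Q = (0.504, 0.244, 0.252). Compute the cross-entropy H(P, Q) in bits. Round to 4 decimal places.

H(P,Q) = −Σ p·log₂ q.
  −0.097·log₂(0.504) = 0.09588
  −0.194·log₂(0.244) = 0.39480
  −0.709·log₂(0.252) = 1.40985
H(P,Q) = 1.9005 bits.

1.9005 bits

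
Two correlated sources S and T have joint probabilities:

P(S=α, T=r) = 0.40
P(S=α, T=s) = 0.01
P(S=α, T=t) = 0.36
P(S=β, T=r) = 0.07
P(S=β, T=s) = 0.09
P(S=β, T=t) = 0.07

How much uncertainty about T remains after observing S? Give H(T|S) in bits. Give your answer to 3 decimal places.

Chain rule: H(T|S) = H(S,T) − H(S).
Marginals: p(S) = (0.7700, 0.2300), p(T) = (0.4700, 0.1000, 0.4300).
H(S,T) = 1.9756 bits; H(S) = 0.7780 bits.
H(T|S) = 1.9756 − 0.7780 = 1.198 bits.

1.198 bits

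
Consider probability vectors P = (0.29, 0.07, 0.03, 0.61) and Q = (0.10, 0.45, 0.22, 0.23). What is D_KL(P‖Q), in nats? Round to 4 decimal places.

0.7137 nats

D(P‖Q) = Σ p·ln(p/q).
  0.29·ln(0.29/0.10) = 0.30877
  0.07·ln(0.07/0.45) = -0.13025
  0.03·ln(0.03/0.22) = -0.05977
  0.61·ln(0.61/0.23) = 0.59498
D(P‖Q) = 0.7137 nats.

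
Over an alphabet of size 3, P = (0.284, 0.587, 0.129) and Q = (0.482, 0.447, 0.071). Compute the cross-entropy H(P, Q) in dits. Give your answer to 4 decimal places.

0.4435 dits

H(P,Q) = −Σ p·log₁₀ q.
  −0.284·log₁₀(0.482) = 0.09001
  −0.587·log₁₀(0.447) = 0.20527
  −0.129·log₁₀(0.071) = 0.14819
H(P,Q) = 0.4435 dits.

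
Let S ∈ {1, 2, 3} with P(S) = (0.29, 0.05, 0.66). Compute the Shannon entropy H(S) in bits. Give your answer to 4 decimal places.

1.1296 bits

H(S) = −Σ p·log₂ p.
  −(0.29)·log₂(0.29) = 0.51790
  −(0.05)·log₂(0.05) = 0.21610
  −(0.66)·log₂(0.66) = 0.39564
Sum: 0.51790 + 0.21610 + 0.39564 = 1.1296 bits.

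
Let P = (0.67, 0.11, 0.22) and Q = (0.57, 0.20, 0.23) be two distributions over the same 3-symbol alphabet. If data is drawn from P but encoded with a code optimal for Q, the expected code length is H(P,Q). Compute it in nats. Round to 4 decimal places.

0.8770 nats

H(P,Q) = −Σ p·ln q.
  −0.67·ln(0.57) = 0.37662
  −0.11·ln(0.20) = 0.17704
  −0.22·ln(0.23) = 0.32333
H(P,Q) = 0.8770 nats.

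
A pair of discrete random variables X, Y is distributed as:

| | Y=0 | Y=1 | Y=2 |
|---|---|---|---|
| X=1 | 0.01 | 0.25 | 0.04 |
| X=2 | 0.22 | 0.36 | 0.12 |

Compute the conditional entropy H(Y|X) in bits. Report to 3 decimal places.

1.249 bits

Chain rule: H(Y|X) = H(X,Y) − H(X).
Marginals: p(X) = (0.3000, 0.7000), p(Y) = (0.2300, 0.6100, 0.1600).
H(X,Y) = 2.1304 bits; H(X) = 0.8813 bits.
H(Y|X) = 2.1304 − 0.8813 = 1.249 bits.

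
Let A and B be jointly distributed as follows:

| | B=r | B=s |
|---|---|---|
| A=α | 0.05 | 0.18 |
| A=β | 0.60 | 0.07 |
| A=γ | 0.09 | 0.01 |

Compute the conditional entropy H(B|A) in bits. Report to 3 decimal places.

Chain rule: H(B|A) = H(A,B) − H(A).
Marginals: p(A) = (0.2300, 0.6700, 0.1000), p(B) = (0.7400, 0.2600).
H(A,B) = 1.7512 bits; H(A) = 1.2070 bits.
H(B|A) = 1.7512 − 1.2070 = 0.544 bits.

0.544 bits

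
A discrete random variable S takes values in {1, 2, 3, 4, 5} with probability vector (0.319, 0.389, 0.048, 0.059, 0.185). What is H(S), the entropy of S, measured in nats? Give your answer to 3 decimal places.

H(S) = −Σ p·ln p.
  −(0.319)·ln(0.319) = 0.3645
  −(0.389)·ln(0.389) = 0.3673
  −(0.048)·ln(0.048) = 0.1458
  −(0.059)·ln(0.059) = 0.1670
  −(0.185)·ln(0.185) = 0.3122
Sum: 0.3645 + 0.3673 + 0.1458 + 0.1670 + 0.3122 = 1.357 nats.

1.357 nats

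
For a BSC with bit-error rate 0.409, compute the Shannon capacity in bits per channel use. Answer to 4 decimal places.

0.0240 bits

Binary symmetric channel: C = 1 − h₂(ε) where h₂ is the binary entropy function.
h₂(0.409) = −0.409·log₂0.409 − 0.591·log₂0.591 = 0.9760.
C = 1 − 0.9760 = 0.0240 bits per channel use.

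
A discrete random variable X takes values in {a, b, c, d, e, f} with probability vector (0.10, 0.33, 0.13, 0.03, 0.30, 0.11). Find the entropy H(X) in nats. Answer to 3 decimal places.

1.571 nats

H(X) = −Σ p·ln p.
  −(0.10)·ln(0.10) = 0.2303
  −(0.33)·ln(0.33) = 0.3659
  −(0.13)·ln(0.13) = 0.2652
  −(0.03)·ln(0.03) = 0.1052
  −(0.30)·ln(0.30) = 0.3612
  −(0.11)·ln(0.11) = 0.2428
Sum: 0.2303 + 0.3659 + 0.2652 + 0.1052 + 0.3612 + 0.2428 = 1.571 nats.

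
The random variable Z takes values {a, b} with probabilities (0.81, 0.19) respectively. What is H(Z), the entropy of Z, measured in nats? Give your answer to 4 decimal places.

H(Z) = −Σ p·ln p.
  −(0.81)·ln(0.81) = 0.17068
  −(0.19)·ln(0.19) = 0.31554
Sum: 0.17068 + 0.31554 = 0.4862 nats.

0.4862 nats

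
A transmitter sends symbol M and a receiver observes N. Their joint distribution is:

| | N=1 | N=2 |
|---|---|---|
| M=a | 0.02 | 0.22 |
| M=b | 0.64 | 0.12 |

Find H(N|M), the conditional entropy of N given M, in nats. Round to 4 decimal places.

0.4003 nats

Chain rule: H(N|M) = H(M,N) − H(M).
Marginals: p(M) = (0.2400, 0.7600), p(N) = (0.6600, 0.3400).
H(M,N) = 0.9514 nats; H(M) = 0.5511 nats.
H(N|M) = 0.9514 − 0.5511 = 0.4003 nats.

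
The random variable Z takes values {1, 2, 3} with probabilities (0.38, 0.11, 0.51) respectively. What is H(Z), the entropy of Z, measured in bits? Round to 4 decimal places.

1.3762 bits

H(Z) = −Σ p·log₂ p.
  −(0.38)·log₂(0.38) = 0.53045
  −(0.11)·log₂(0.11) = 0.35029
  −(0.51)·log₂(0.51) = 0.49543
Sum: 0.53045 + 0.35029 + 0.49543 = 1.3762 bits.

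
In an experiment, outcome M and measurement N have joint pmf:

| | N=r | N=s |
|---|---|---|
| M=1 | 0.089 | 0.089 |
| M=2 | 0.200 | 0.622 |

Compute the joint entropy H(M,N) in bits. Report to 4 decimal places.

1.5117 bits

H(M,N) = −Σ p(x,y)·log₂ p(x,y) over all 4 cells.
  cell (1,r): −0.089·log₂0.089 = 0.31061
  cell (1,s): −0.089·log₂0.089 = 0.31061
  cell (2,r): −0.200·log₂0.200 = 0.46439
  cell (2,s): −0.622·log₂0.622 = 0.42608
Sum = 1.5117 bits.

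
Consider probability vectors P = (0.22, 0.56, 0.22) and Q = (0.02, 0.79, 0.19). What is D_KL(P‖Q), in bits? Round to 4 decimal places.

0.5296 bits

D(P‖Q) = Σ p·log₂(p/q).
  0.22·log₂(0.22/0.02) = 0.76107
  0.56·log₂(0.56/0.79) = -0.27800
  0.22·log₂(0.22/0.19) = 0.04653
D(P‖Q) = 0.5296 bits.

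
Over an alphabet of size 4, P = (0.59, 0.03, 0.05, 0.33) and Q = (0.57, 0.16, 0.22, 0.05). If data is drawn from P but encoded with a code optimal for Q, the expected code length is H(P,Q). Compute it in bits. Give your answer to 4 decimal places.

H(P,Q) = −Σ p·log₂ q.
  −0.59·log₂(0.57) = 0.47847
  −0.03·log₂(0.16) = 0.07932
  −0.05·log₂(0.22) = 0.10922
  −0.33·log₂(0.05) = 1.42624
H(P,Q) = 2.0932 bits.

2.0932 bits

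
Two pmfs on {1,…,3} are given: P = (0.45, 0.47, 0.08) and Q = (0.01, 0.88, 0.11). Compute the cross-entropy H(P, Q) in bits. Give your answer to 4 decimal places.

3.3312 bits

H(P,Q) = −Σ p·log₂ q.
  −0.45·log₂(0.01) = 2.98974
  −0.47·log₂(0.88) = 0.08668
  −0.08·log₂(0.11) = 0.25475
H(P,Q) = 3.3312 bits.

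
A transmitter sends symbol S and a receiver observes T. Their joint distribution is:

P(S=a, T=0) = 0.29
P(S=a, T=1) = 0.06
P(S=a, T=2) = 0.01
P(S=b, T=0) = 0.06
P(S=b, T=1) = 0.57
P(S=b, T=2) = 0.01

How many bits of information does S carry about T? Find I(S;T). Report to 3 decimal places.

0.406 bits

Marginals: p(S) = (0.3600, 0.6400), p(T) = (0.3500, 0.6300, 0.0200).
I(S;T) = Σ p(x,y)·log₂[p(x,y)/(p(x)p(y))].
  (a,0): 0.29·log₂(2.3016) = 0.3488
  (a,1): 0.06·log₂(0.2646) = -0.1151
  (a,2): 0.01·log₂(1.3889) = 0.0047
  (b,0): 0.06·log₂(0.2679) = -0.1140
  (b,1): 0.57·log₂(1.4137) = 0.2847
  (b,2): 0.01·log₂(0.7813) = -0.0036
Sum = 0.406 bits.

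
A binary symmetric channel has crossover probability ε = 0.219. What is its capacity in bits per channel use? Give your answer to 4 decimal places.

Binary symmetric channel: C = 1 − h₂(ε) where h₂ is the binary entropy function.
h₂(0.219) = −0.219·log₂0.219 − 0.781·log₂0.781 = 0.7583.
C = 1 − 0.7583 = 0.2417 bits per channel use.

0.2417 bits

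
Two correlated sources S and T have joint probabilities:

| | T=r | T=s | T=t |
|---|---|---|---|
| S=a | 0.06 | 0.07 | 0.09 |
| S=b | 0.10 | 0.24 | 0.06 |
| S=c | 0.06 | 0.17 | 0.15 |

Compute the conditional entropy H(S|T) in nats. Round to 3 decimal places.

Chain rule: H(S|T) = H(S,T) − H(T).
Marginals: p(S) = (0.2200, 0.4000, 0.3800), p(T) = (0.2200, 0.4800, 0.3000).
H(S,T) = 2.0678 nats; H(T) = 1.0466 nats.
H(S|T) = 2.0678 − 1.0466 = 1.021 nats.

1.021 nats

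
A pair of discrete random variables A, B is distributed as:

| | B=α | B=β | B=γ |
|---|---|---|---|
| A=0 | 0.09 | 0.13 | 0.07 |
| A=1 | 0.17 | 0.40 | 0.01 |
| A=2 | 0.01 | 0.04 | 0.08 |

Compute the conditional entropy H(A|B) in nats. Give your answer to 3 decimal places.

Chain rule: H(A|B) = H(A,B) − H(B).
Marginals: p(A) = (0.2900, 0.5800, 0.1300), p(B) = (0.2700, 0.5700, 0.1600).
H(A,B) = 1.7588 nats; H(B) = 0.9671 nats.
H(A|B) = 1.7588 − 0.9671 = 0.792 nats.

0.792 nats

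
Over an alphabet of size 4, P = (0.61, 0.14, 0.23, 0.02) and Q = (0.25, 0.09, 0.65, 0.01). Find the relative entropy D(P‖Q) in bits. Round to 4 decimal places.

0.5495 bits

D(P‖Q) = Σ p·log₂(p/q).
  0.61·log₂(0.61/0.25) = 0.78500
  0.14·log₂(0.14/0.09) = 0.08924
  0.23·log₂(0.23/0.65) = -0.34473
  0.02·log₂(0.02/0.01) = 0.02000
D(P‖Q) = 0.5495 bits.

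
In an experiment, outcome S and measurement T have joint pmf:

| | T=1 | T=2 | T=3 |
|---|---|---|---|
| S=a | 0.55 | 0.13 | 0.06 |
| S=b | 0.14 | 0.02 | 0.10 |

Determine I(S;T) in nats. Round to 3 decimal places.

0.060 nats

Marginals: p(S) = (0.7400, 0.2600), p(T) = (0.6900, 0.1500, 0.1600).
I(S;T) = Σ p(x,y)·ln[p(x,y)/(p(x)p(y))].
  (a,1): 0.55·ln(1.0772) = 0.0409
  (a,2): 0.13·ln(1.1712) = 0.0205
  (a,3): 0.06·ln(0.5068) = -0.0408
  (b,1): 0.14·ln(0.7804) = -0.0347
  (b,2): 0.02·ln(0.5128) = -0.0134
  (b,3): 0.10·ln(2.4038) = 0.0877
Sum = 0.060 nats.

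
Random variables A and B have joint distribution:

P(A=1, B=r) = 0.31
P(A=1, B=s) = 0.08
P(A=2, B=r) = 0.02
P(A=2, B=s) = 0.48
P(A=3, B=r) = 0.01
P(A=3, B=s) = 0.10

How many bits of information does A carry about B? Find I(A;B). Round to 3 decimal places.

Marginals: p(A) = (0.3900, 0.5000, 0.1100), p(B) = (0.3400, 0.6600).
I(A;B) = H(A) + H(B) − H(A,B).
H(A) = 1.3801, H(B) = 0.9248, H(A,B) = 1.8351.
I(A;B) = 1.3801 + 0.9248 − 1.8351 = 0.470 bits.

0.470 bits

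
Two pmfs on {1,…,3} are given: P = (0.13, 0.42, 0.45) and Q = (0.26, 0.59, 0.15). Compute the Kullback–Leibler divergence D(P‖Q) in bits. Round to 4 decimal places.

0.3773 bits

D(P‖Q) = Σ p·log₂(p/q).
  0.13·log₂(0.13/0.26) = -0.13000
  0.42·log₂(0.42/0.59) = -0.20594
  0.45·log₂(0.45/0.15) = 0.71323
D(P‖Q) = 0.3773 bits.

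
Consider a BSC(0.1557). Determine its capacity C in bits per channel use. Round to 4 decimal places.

0.3761 bits

Binary symmetric channel: C = 1 − h₂(ε) where h₂ is the binary entropy function.
h₂(0.1557) = −0.1557·log₂0.1557 − 0.8443·log₂0.8443 = 0.6239.
C = 1 − 0.6239 = 0.3761 bits per channel use.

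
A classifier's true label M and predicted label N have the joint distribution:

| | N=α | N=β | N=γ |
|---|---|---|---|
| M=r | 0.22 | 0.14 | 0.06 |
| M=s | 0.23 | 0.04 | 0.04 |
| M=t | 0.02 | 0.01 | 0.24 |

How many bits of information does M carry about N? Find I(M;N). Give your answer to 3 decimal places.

Marginals: p(M) = (0.4200, 0.3100, 0.2700), p(N) = (0.4700, 0.1900, 0.3400).
I(M;N) = Σ p(x,y)·log₂[p(x,y)/(p(x)p(y))].
  (r,α): 0.22·log₂(1.1145) = 0.0344
  (r,β): 0.14·log₂(1.7544) = 0.1135
  (r,γ): 0.06·log₂(0.4202) = -0.0751
  (s,α): 0.23·log₂(1.5786) = 0.1515
  (s,β): 0.04·log₂(0.6791) = -0.0223
  (s,γ): 0.04·log₂(0.3795) = -0.0559
  (t,α): 0.02·log₂(0.1576) = -0.0533
  (t,β): 0.01·log₂(0.1949) = -0.0236
  (t,γ): 0.24·log₂(2.6144) = 0.3328
Sum = 0.402 bits.

0.402 bits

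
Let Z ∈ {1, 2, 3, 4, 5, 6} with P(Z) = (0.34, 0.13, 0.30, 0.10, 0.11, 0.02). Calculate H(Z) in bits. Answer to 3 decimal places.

H(Z) = −Σ p·log₂ p.
  −(0.34)·log₂(0.34) = 0.5292
  −(0.13)·log₂(0.13) = 0.3826
  −(0.30)·log₂(0.30) = 0.5211
  −(0.10)·log₂(0.10) = 0.3322
  −(0.11)·log₂(0.11) = 0.3503
  −(0.02)·log₂(0.02) = 0.1129
Sum: 0.5292 + 0.3826 + 0.5211 + 0.3322 + 0.3503 + 0.1129 = 2.228 bits.

2.228 bits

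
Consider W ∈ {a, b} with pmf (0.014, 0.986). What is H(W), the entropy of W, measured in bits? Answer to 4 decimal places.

0.1063 bits

H(W) = −Σ p·log₂ p.
  −(0.014)·log₂(0.014) = 0.08622
  −(0.986)·log₂(0.986) = 0.02006
Sum: 0.08622 + 0.02006 = 0.1063 bits.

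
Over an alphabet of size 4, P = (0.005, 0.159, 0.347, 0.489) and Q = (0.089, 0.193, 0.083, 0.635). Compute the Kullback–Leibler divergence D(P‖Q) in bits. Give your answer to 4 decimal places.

D(P‖Q) = Σ p·log₂(p/q).
  0.005·log₂(0.005/0.089) = -0.02077
  0.159·log₂(0.159/0.193) = -0.04445
  0.347·log₂(0.347/0.083) = 0.71612
  0.489·log₂(0.489/0.635) = -0.18431
D(P‖Q) = 0.4666 bits.

0.4666 bits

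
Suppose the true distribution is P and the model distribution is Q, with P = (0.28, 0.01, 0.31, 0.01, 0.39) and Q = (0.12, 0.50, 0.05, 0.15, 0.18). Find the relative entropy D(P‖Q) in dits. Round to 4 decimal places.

0.4509 dits

D(P‖Q) = Σ p·log₁₀(p/q).
  0.28·log₁₀(0.28/0.12) = 0.10303
  0.01·log₁₀(0.01/0.50) = -0.01699
  0.31·log₁₀(0.31/0.05) = 0.24564
  0.01·log₁₀(0.01/0.15) = -0.01176
  0.39·log₁₀(0.39/0.18) = 0.13096
D(P‖Q) = 0.4509 dits.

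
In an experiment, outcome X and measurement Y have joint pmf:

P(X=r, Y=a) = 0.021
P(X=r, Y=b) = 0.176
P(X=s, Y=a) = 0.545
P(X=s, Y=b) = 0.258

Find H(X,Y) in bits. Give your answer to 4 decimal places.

1.5397 bits

H(X,Y) = −Σ p(x,y)·log₂ p(x,y) over all 4 cells.
  cell (r,a): −0.021·log₂0.021 = 0.11704
  cell (r,b): −0.176·log₂0.176 = 0.44112
  cell (s,a): −0.545·log₂0.545 = 0.47724
  cell (s,b): −0.258·log₂0.258 = 0.50428
Sum = 1.5397 bits.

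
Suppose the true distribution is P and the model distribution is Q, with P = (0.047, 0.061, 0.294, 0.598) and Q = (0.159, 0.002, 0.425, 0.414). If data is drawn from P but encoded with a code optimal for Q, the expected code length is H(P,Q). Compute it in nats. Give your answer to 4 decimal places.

1.2445 nats

H(P,Q) = −Σ p·ln q.
  −0.047·ln(0.159) = 0.08643
  −0.061·ln(0.002) = 0.37909
  −0.294·ln(0.425) = 0.25157
  −0.598·ln(0.414) = 0.52737
H(P,Q) = 1.2445 nats.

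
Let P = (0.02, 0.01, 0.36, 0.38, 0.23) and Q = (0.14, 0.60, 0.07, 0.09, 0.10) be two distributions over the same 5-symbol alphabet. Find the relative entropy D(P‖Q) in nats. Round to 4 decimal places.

D(P‖Q) = Σ p·ln(p/q).
  0.02·ln(0.02/0.14) = -0.03892
  0.01·ln(0.01/0.60) = -0.04094
  0.36·ln(0.36/0.07) = 0.58954
  0.38·ln(0.38/0.09) = 0.54734
  0.23·ln(0.23/0.10) = 0.19157
D(P‖Q) = 1.2486 nats.

1.2486 nats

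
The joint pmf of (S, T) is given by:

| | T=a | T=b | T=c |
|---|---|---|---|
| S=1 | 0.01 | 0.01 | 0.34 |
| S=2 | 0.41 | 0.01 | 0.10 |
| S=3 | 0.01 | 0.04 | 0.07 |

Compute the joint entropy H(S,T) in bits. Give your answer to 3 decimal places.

H(S,T) = −Σ p(x,y)·log₂ p(x,y) over all 9 cells.
  cell (1,a): −0.01·log₂0.01 = 0.0664
  cell (1,b): −0.01·log₂0.01 = 0.0664
  cell (1,c): −0.34·log₂0.34 = 0.5292
  cell (2,a): −0.41·log₂0.41 = 0.5274
  cell (2,b): −0.01·log₂0.01 = 0.0664
  cell (2,c): −0.10·log₂0.10 = 0.3322
  cell (3,a): −0.01·log₂0.01 = 0.0664
  cell (3,b): −0.04·log₂0.04 = 0.1858
  cell (3,c): −0.07·log₂0.07 = 0.2686
Sum = 2.109 bits.

2.109 bits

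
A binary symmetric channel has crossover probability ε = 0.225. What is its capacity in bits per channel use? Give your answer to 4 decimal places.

Binary symmetric channel: C = 1 − h₂(ε) where h₂ is the binary entropy function.
h₂(0.225) = −0.225·log₂0.225 − 0.775·log₂0.775 = 0.7692.
C = 1 − 0.7692 = 0.2308 bits per channel use.

0.2308 bits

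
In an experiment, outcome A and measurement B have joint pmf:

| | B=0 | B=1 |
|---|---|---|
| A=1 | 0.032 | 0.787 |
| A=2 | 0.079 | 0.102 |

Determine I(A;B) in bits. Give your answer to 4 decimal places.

Marginals: p(A) = (0.8190, 0.1810), p(B) = (0.1110, 0.8890).
I(A;B) = H(A) + H(B) − H(A,B).
H(A) = 0.6823, H(B) = 0.5029, H(A,B) = 1.0561.
I(A;B) = 0.6823 + 0.5029 − 1.0561 = 0.1291 bits.

0.1291 bits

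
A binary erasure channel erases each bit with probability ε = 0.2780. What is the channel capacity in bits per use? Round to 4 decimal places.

Binary erasure channel: capacity C = 1 − ε.
C = 1 − 0.2780 = 0.7220 bits per channel use.

0.7220 bits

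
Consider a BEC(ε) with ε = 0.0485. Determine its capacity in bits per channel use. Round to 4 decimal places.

Binary erasure channel: capacity C = 1 − ε.
C = 1 − 0.0485 = 0.9515 bits per channel use.

0.9515 bits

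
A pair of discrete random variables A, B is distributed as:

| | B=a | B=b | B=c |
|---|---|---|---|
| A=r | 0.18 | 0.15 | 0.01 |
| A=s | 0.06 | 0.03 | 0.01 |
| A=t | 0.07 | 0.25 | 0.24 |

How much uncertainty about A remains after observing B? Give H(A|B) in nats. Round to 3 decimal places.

0.758 nats

Chain rule: H(A|B) = H(A,B) − H(B).
Marginals: p(A) = (0.3400, 0.1000, 0.5600), p(B) = (0.3100, 0.4300, 0.2600).
H(A,B) = 1.8346 nats; H(B) = 1.0762 nats.
H(A|B) = 1.8346 − 1.0762 = 0.758 nats.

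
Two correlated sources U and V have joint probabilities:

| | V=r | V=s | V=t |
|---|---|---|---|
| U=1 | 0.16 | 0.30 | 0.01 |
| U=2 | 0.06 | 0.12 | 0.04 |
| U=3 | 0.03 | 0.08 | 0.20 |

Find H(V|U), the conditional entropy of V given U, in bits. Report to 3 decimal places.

Chain rule: H(V|U) = H(U,V) − H(U).
Marginals: p(U) = (0.4700, 0.2200, 0.3100), p(V) = (0.2500, 0.5000, 0.2500).
H(U,V) = 2.7146 bits; H(U) = 1.5163 bits.
H(V|U) = 2.7146 − 1.5163 = 1.198 bits.

1.198 bits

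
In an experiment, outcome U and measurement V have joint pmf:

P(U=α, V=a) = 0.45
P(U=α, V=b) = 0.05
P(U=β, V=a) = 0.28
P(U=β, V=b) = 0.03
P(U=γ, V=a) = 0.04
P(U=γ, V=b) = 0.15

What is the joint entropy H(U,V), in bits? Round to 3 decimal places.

H(U,V) = −Σ p(x,y)·log₂ p(x,y) over all 6 cells.
  cell (α,a): −0.45·log₂0.45 = 0.5184
  cell (α,b): −0.05·log₂0.05 = 0.2161
  cell (β,a): −0.28·log₂0.28 = 0.5142
  cell (β,b): −0.03·log₂0.03 = 0.1518
  cell (γ,a): −0.04·log₂0.04 = 0.1858
  cell (γ,b): −0.15·log₂0.15 = 0.4105
Sum = 1.997 bits.

1.997 bits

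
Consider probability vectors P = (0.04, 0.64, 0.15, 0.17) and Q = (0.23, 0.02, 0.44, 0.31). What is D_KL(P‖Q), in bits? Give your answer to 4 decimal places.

D(P‖Q) = Σ p·log₂(p/q).
  0.04·log₂(0.04/0.23) = -0.10094
  0.64·log₂(0.64/0.02) = 3.20000
  0.15·log₂(0.15/0.44) = -0.23288
  0.17·log₂(0.17/0.31) = -0.14734
D(P‖Q) = 2.7188 bits.

2.7188 bits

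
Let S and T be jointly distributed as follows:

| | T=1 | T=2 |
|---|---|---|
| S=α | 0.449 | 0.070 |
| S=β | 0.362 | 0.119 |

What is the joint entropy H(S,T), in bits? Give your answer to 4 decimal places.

H(S,T) = −Σ p(x,y)·log₂ p(x,y) over all 4 cells.
  cell (α,1): −0.449·log₂0.449 = 0.51869
  cell (α,2): −0.070·log₂0.070 = 0.26856
  cell (β,1): −0.362·log₂0.362 = 0.53067
  cell (β,2): −0.119·log₂0.119 = 0.36545
Sum = 1.6834 bits.

1.6834 bits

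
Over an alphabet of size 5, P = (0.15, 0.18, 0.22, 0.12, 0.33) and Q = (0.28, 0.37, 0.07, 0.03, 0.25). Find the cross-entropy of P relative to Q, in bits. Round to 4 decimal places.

2.6448 bits

H(P,Q) = −Σ p·log₂ q.
  −0.15·log₂(0.28) = 0.27548
  −0.18·log₂(0.37) = 0.25819
  −0.22·log₂(0.07) = 0.84403
  −0.12·log₂(0.03) = 0.60707
  −0.33·log₂(0.25) = 0.66000
H(P,Q) = 2.6448 bits.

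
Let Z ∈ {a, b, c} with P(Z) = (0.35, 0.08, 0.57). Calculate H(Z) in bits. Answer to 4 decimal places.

1.2839 bits

H(Z) = −Σ p·log₂ p.
  −(0.35)·log₂(0.35) = 0.53010
  −(0.08)·log₂(0.08) = 0.29151
  −(0.57)·log₂(0.57) = 0.46225
Sum: 0.53010 + 0.29151 + 0.46225 = 1.2839 bits.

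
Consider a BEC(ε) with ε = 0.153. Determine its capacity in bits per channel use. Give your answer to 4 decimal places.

Binary erasure channel: capacity C = 1 − ε.
C = 1 − 0.153 = 0.8470 bits per channel use.

0.8470 bits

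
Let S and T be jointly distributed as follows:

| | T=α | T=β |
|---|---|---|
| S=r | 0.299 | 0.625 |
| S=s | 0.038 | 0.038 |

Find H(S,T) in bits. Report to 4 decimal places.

1.3031 bits

H(S,T) = −Σ p(x,y)·log₂ p(x,y) over all 4 cells.
  cell (r,α): −0.299·log₂0.299 = 0.52079
  cell (r,β): −0.625·log₂0.625 = 0.42379
  cell (s,α): −0.038·log₂0.038 = 0.17928
  cell (s,β): −0.038·log₂0.038 = 0.17928
Sum = 1.3031 bits.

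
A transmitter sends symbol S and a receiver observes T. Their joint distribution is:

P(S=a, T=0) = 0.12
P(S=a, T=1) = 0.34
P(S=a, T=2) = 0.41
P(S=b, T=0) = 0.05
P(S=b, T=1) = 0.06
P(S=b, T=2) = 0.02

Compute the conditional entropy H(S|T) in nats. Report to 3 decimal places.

Chain rule: H(S|T) = H(S,T) − H(T).
Marginals: p(S) = (0.8700, 0.1300), p(T) = (0.1700, 0.4000, 0.4300).
H(S,T) = 1.3836 nats; H(T) = 1.0307 nats.
H(S|T) = 1.3836 − 1.0307 = 0.353 nats.

0.353 nats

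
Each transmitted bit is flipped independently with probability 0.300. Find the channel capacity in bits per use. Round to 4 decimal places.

Binary symmetric channel: C = 1 − h₂(ε) where h₂ is the binary entropy function.
h₂(0.300) = −0.300·log₂0.300 − 0.700·log₂0.700 = 0.8813.
C = 1 − 0.8813 = 0.1187 bits per channel use.

0.1187 bits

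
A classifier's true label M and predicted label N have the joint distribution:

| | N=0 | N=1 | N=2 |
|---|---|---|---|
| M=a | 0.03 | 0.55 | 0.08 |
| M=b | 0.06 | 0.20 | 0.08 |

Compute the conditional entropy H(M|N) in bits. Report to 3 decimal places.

Chain rule: H(M|N) = H(M,N) − H(N).
Marginals: p(M) = (0.6600, 0.3400), p(N) = (0.0900, 0.7500, 0.1600).
H(M,N) = 1.9171 bits; H(N) = 1.0469 bits.
H(M|N) = 1.9171 − 1.0469 = 0.870 bits.

0.870 bits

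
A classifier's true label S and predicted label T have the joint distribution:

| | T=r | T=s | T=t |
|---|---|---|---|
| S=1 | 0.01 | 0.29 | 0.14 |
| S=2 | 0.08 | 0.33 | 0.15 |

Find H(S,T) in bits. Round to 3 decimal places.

H(S,T) = −Σ p(x,y)·log₂ p(x,y) over all 6 cells.
  cell (1,r): −0.01·log₂0.01 = 0.0664
  cell (1,s): −0.29·log₂0.29 = 0.5179
  cell (1,t): −0.14·log₂0.14 = 0.3971
  cell (2,r): −0.08·log₂0.08 = 0.2915
  cell (2,s): −0.33·log₂0.33 = 0.5278
  cell (2,t): −0.15·log₂0.15 = 0.4105
Sum = 2.211 bits.

2.211 bits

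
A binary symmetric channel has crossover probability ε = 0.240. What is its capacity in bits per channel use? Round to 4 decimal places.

Binary symmetric channel: C = 1 − h₂(ε) where h₂ is the binary entropy function.
h₂(0.240) = −0.240·log₂0.240 − 0.760·log₂0.760 = 0.7950.
C = 1 − 0.7950 = 0.2050 bits per channel use.

0.2050 bits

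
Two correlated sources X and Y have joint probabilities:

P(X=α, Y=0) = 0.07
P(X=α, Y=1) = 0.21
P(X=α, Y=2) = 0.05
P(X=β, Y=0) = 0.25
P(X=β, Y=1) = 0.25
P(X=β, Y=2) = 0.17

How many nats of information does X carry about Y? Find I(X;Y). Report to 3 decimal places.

0.031 nats

Marginals: p(X) = (0.3300, 0.6700), p(Y) = (0.3200, 0.4600, 0.2200).
I(X;Y) = Σ p(x,y)·ln[p(x,y)/(p(x)p(y))].
  (α,0): 0.07·ln(0.6629) = -0.0288
  (α,1): 0.21·ln(1.3834) = 0.0682
  (α,2): 0.05·ln(0.6887) = -0.0186
  (β,0): 0.25·ln(1.1660) = 0.0384
  (β,1): 0.25·ln(0.8112) = -0.0523
  (β,2): 0.17·ln(1.1533) = 0.0243
Sum = 0.031 nats.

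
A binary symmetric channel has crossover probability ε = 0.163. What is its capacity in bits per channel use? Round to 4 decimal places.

0.3586 bits

Binary symmetric channel: C = 1 − h₂(ε) where h₂ is the binary entropy function.
h₂(0.163) = −0.163·log₂0.163 − 0.837·log₂0.837 = 0.6414.
C = 1 − 0.6414 = 0.3586 bits per channel use.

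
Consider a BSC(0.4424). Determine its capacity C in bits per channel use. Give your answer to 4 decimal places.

Binary symmetric channel: C = 1 − h₂(ε) where h₂ is the binary entropy function.
h₂(0.4424) = −0.4424·log₂0.4424 − 0.5576·log₂0.5576 = 0.9904.
C = 1 − 0.9904 = 0.0096 bits per channel use.

0.0096 bits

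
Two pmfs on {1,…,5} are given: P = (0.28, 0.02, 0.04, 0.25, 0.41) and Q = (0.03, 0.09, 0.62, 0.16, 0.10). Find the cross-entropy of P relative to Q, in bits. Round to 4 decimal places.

3.5365 bits

H(P,Q) = −Σ p·log₂ q.
  −0.28·log₂(0.03) = 1.41649
  −0.02·log₂(0.09) = 0.06948
  −0.04·log₂(0.62) = 0.02759
  −0.25·log₂(0.16) = 0.66096
  −0.41·log₂(0.10) = 1.36199
H(P,Q) = 3.5365 bits.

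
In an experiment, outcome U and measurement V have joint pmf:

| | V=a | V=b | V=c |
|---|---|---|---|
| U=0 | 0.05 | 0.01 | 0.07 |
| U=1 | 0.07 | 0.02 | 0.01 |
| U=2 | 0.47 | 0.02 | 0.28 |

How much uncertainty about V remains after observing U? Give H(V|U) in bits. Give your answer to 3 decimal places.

1.133 bits

Chain rule: H(V|U) = H(U,V) − H(U).
Marginals: p(U) = (0.1300, 0.1000, 0.7700), p(V) = (0.5900, 0.0500, 0.3600).
H(U,V) = 2.1380 bits; H(U) = 1.0052 bits.
H(V|U) = 2.1380 − 1.0052 = 1.133 bits.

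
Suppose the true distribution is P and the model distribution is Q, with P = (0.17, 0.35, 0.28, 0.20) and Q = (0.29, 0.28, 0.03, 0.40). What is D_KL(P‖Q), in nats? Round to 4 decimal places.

0.4741 nats

D(P‖Q) = Σ p·ln(p/q).
  0.17·ln(0.17/0.29) = -0.09079
  0.35·ln(0.35/0.28) = 0.07810
  0.28·ln(0.28/0.03) = 0.62541
  0.20·ln(0.20/0.40) = -0.13863
D(P‖Q) = 0.4741 nats.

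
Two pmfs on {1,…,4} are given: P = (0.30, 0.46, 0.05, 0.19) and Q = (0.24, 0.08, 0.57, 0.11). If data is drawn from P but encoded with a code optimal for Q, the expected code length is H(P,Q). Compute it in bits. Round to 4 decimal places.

2.9394 bits

H(P,Q) = −Σ p·log₂ q.
  −0.30·log₂(0.24) = 0.61767
  −0.46·log₂(0.08) = 1.67617
  −0.05·log₂(0.57) = 0.04055
  −0.19·log₂(0.11) = 0.60504
H(P,Q) = 2.9394 bits.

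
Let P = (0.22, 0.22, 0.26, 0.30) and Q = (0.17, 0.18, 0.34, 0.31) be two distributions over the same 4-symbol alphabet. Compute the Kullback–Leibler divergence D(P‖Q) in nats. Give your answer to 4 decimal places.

0.0213 nats

D(P‖Q) = Σ p·ln(p/q).
  0.22·ln(0.22/0.17) = 0.05672
  0.22·ln(0.22/0.18) = 0.04415
  0.26·ln(0.26/0.34) = -0.06975
  0.30·ln(0.30/0.31) = -0.00984
D(P‖Q) = 0.0213 nats.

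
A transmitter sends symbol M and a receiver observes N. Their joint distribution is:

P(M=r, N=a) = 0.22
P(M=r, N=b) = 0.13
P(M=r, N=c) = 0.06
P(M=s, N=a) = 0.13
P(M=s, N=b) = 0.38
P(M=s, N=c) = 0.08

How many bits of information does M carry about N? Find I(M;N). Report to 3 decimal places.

Marginals: p(M) = (0.4100, 0.5900), p(N) = (0.3500, 0.5100, 0.1400).
I(M;N) = Σ p(x,y)·log₂[p(x,y)/(p(x)p(y))].
  (r,a): 0.22·log₂(1.5331) = 0.1356
  (r,b): 0.13·log₂(0.6217) = -0.0891
  (r,c): 0.06·log₂(1.0453) = 0.0038
  (s,a): 0.13·log₂(0.6295) = -0.0868
  (s,b): 0.38·log₂(1.2629) = 0.1280
  (s,c): 0.08·log₂(0.9685) = -0.0037
Sum = 0.088 bits.

0.088 bits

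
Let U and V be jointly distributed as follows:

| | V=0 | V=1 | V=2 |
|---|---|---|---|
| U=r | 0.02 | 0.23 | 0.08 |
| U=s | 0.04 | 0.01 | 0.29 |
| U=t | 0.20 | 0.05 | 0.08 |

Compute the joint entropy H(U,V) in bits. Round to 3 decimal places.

H(U,V) = −Σ p(x,y)·log₂ p(x,y) over all 9 cells.
  cell (r,0): −0.02·log₂0.02 = 0.1129
  cell (r,1): −0.23·log₂0.23 = 0.4877
  cell (r,2): −0.08·log₂0.08 = 0.2915
  cell (s,0): −0.04·log₂0.04 = 0.1858
  cell (s,1): −0.01·log₂0.01 = 0.0664
  cell (s,2): −0.29·log₂0.29 = 0.5179
  cell (t,0): −0.20·log₂0.20 = 0.4644
  cell (t,1): −0.05·log₂0.05 = 0.2161
  cell (t,2): −0.08·log₂0.08 = 0.2915
Sum = 2.634 bits.

2.634 bits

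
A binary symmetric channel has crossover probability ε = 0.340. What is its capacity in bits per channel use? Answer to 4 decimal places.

0.0752 bits

Binary symmetric channel: C = 1 − h₂(ε) where h₂ is the binary entropy function.
h₂(0.340) = −0.340·log₂0.340 − 0.660·log₂0.660 = 0.9248.
C = 1 − 0.9248 = 0.0752 bits per channel use.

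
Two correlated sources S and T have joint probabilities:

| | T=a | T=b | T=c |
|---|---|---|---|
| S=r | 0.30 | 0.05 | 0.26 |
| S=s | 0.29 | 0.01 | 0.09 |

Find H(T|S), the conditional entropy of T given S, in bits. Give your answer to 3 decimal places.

Marginals: p(S) = (0.6100, 0.3900), p(T) = (0.5900, 0.0600, 0.3500).
H(T|S) = Σ p(S) · H(T|S=·).
  S=r: p=0.6100, H(T|S=r) = 1.3237
  S=s: p=0.3900, H(T|S=s) = 0.9415
Weighted sum = 1.175 bits.

1.175 bits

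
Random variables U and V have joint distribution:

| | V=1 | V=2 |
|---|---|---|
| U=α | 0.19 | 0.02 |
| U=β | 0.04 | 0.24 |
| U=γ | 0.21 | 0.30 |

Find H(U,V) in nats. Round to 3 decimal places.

H(U,V) = −Σ p(x,y)·ln p(x,y) over all 6 cells.
  cell (α,1): −0.19·ln0.19 = 0.3155
  cell (α,2): −0.02·ln0.02 = 0.0782
  cell (β,1): −0.04·ln0.04 = 0.1288
  cell (β,2): −0.24·ln0.24 = 0.3425
  cell (γ,1): −0.21·ln0.21 = 0.3277
  cell (γ,2): −0.30·ln0.30 = 0.3612
Sum = 1.554 nats.

1.554 nats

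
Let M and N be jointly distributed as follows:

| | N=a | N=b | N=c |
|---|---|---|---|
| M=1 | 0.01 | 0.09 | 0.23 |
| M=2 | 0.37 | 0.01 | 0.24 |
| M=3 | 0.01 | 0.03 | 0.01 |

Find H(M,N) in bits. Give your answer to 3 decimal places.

2.243 bits

H(M,N) = −Σ p(x,y)·log₂ p(x,y) over all 9 cells.
  cell (1,a): −0.01·log₂0.01 = 0.0664
  cell (1,b): −0.09·log₂0.09 = 0.3127
  cell (1,c): −0.23·log₂0.23 = 0.4877
  cell (2,a): −0.37·log₂0.37 = 0.5307
  cell (2,b): −0.01·log₂0.01 = 0.0664
  cell (2,c): −0.24·log₂0.24 = 0.4941
  cell (3,a): −0.01·log₂0.01 = 0.0664
  cell (3,b): −0.03·log₂0.03 = 0.1518
  cell (3,c): −0.01·log₂0.01 = 0.0664
Sum = 2.243 bits.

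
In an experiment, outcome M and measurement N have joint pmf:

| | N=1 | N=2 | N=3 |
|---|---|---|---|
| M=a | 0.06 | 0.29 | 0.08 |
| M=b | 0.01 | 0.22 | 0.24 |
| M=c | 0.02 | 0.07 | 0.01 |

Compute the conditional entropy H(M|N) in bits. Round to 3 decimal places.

1.246 bits

Chain rule: H(M|N) = H(M,N) − H(N).
Marginals: p(M) = (0.4300, 0.4700, 0.1000), p(N) = (0.0900, 0.5800, 0.3300).
H(M,N) = 2.5420 bits; H(N) = 1.2963 bits.
H(M|N) = 2.5420 − 1.2963 = 1.246 bits.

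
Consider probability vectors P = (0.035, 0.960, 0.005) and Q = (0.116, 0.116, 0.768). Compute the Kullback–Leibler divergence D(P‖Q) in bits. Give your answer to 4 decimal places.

D(P‖Q) = Σ p·log₂(p/q).
  0.035·log₂(0.035/0.116) = -0.06050
  0.960·log₂(0.960/0.116) = 2.92695
  0.005·log₂(0.005/0.768) = -0.03632
D(P‖Q) = 2.8301 bits.

2.8301 bits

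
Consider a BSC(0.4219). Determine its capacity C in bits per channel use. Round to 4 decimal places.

Binary symmetric channel: C = 1 − h₂(ε) where h₂ is the binary entropy function.
h₂(0.4219) = −0.4219·log₂0.4219 − 0.5781·log₂0.5781 = 0.9823.
C = 1 − 0.9823 = 0.0177 bits per channel use.

0.0177 bits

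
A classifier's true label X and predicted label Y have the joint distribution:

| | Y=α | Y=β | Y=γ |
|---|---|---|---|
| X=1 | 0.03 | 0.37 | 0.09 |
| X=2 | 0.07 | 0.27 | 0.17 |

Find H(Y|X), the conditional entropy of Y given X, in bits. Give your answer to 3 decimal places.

1.209 bits

Chain rule: H(Y|X) = H(X,Y) − H(X).
Marginals: p(X) = (0.4900, 0.5100), p(Y) = (0.1000, 0.6400, 0.2600).
H(X,Y) = 2.2083 bits; H(X) = 0.9997 bits.
H(Y|X) = 2.2083 − 0.9997 = 1.209 bits.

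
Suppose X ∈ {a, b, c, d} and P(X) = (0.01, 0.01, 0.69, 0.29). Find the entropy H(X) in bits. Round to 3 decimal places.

1.020 bits

H(X) = −Σ p·log₂ p.
  −(0.01)·log₂(0.01) = 0.0664
  −(0.01)·log₂(0.01) = 0.0664
  −(0.69)·log₂(0.69) = 0.3694
  −(0.29)·log₂(0.29) = 0.5179
Sum: 0.0664 + 0.0664 + 0.3694 + 0.5179 = 1.020 bits.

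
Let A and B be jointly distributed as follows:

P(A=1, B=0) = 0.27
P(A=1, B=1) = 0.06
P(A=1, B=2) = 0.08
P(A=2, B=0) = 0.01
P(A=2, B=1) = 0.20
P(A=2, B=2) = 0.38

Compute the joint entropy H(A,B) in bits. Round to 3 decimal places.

2.106 bits

H(A,B) = −Σ p(x,y)·log₂ p(x,y) over all 6 cells.
  cell (1,0): −0.27·log₂0.27 = 0.5100
  cell (1,1): −0.06·log₂0.06 = 0.2435
  cell (1,2): −0.08·log₂0.08 = 0.2915
  cell (2,0): −0.01·log₂0.01 = 0.0664
  cell (2,1): −0.20·log₂0.20 = 0.4644
  cell (2,2): −0.38·log₂0.38 = 0.5305
Sum = 2.106 bits.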